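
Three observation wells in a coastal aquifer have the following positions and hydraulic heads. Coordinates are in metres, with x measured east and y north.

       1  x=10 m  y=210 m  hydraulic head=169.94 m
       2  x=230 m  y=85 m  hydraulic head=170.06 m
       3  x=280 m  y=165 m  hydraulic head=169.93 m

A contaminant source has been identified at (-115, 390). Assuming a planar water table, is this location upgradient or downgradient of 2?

Three-point gradient (reference 1): Δ to 2 = (220, -125, +0.12), Δ to 3 = (270, -45, -0.01).
∂h/∂x = -0.0002788, ∂h/∂y = -0.001451 (det = 23850).
Head at (-115, 390) = 169.94 + (-0.0002788)·(-125) + (-0.001451)·(180) = 169.71 m.
That is lower than the 170.06 m at 2, so the point is downgradient.

downgradient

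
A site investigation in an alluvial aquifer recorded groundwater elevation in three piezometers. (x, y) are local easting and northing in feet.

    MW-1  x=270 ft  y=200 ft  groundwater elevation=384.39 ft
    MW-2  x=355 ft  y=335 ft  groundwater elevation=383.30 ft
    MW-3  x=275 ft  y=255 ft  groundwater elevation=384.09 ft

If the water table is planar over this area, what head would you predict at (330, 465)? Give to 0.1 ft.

Taking MW-1 as reference: MW-2−MW-1 = (85, 135, -1.09); MW-3−MW-1 = (5, 55, -0.30).
Solve a·Δx + b·Δy = Δh: det = 85·55 − 5·135 = 4000.
∂h/∂x = [(-1.09)·55 − (-0.30)·135] / 4000 = -0.004862
∂h/∂y = [85·(-0.30) − 5·(-1.09)] / 4000 = -0.005013
h(330, 465) = 384.39 + (-0.004862)·(60) + (-0.005013)·(265) = 384.39 -0.292 -1.328 = 382.770 ft.

382.8 ft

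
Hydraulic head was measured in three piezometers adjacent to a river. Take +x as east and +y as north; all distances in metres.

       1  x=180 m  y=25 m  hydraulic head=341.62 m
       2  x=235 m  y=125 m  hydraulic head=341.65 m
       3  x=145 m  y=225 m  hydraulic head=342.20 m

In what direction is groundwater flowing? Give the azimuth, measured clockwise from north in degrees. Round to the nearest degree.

Differences from 1: to 2 (Δx, Δy, Δh) = (55, 100, +0.03); to 3 = (-35, 200, +0.58).
Determinant of the coordinate differences = 55·200 − (-35)·100 = 14500.
∂h/∂x = [(+0.03)·200 − (+0.58)·100] / 14500 = -0.003586
∂h/∂y = [55·(+0.58) − (-35)·(+0.03)] / 14500 = +0.002272
Flow direction (−∇h) has components (+0.003586 E, -0.002272 N).
Azimuth = atan2(E, N) = atan2(+0.003586, -0.002272) = 122.4° ≈ 122°.

122°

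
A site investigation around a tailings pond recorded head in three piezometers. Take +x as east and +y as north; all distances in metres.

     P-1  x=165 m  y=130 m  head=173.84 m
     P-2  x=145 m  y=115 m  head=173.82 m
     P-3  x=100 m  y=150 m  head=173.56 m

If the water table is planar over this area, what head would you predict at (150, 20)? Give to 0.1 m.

Taking P-1 as reference: P-2−P-1 = (-20, -15, -0.02); P-3−P-1 = (-65, 20, -0.28).
Determinant of the coordinate differences = (-20)·20 − (-65)·(-15) = -1375.
∂h/∂x = [(-0.02)·20 − (-0.28)·(-15)] / -1375 = +0.003345
∂h/∂y = [(-20)·(-0.28) − (-65)·(-0.02)] / -1375 = -0.003127
h(150, 20) = 173.84 + (+0.003345)·(-15) + (-0.003127)·(-110) = 173.84 -0.050 +0.344 = 174.134 m.

174.1 m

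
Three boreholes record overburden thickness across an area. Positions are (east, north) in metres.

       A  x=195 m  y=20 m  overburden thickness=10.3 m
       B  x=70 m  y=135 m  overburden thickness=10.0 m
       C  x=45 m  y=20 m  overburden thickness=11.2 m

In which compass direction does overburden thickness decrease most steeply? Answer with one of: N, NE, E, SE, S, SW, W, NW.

NE

Taking A as reference: B−A = (-125, 115, -0.3); C−A = (-150, 0, +0.9).
Determinant of the coordinate differences = (-125)·0 − (-150)·115 = 17250.
∂d/∂x = [(-0.3)·0 − (+0.9)·115] / 17250 = -0.006000
∂d/∂y = [(-125)·(+0.9) − (-150)·(-0.3)] / 17250 = -0.009130
Steepest decrease is along −∇f = (+0.006000 E, +0.009130 N) → northeast.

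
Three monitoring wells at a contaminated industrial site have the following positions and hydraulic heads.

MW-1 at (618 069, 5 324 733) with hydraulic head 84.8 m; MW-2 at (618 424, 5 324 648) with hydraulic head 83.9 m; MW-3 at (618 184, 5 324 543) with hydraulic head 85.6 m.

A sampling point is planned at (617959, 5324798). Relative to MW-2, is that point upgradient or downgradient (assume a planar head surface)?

upgradient

Differences from MW-1: to MW-2 (Δx, Δy, Δh) = (355, -85, -0.9); to MW-3 = (115, -190, +0.8).
Determinant of the coordinate differences = 355·(-190) − 115·(-85) = -57675.
∂h/∂x = [(-0.9)·(-190) − (+0.8)·(-85)] / -57675 = -0.004144
∂h/∂y = [355·(+0.8) − 115·(-0.9)] / -57675 = -0.006719
Head at (617959, 5324798) = 84.8 + (-0.004144)·(-110) + (-0.006719)·(65) = 84.82 m.
That is higher than the 83.9 m at MW-2, so the point is upgradient.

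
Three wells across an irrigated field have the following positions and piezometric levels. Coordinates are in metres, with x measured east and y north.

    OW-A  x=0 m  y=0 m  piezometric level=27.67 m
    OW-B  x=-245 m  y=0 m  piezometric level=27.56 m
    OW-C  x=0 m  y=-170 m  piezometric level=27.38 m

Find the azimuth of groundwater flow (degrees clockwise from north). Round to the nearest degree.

∂h/∂x = (27.56 − 27.67) / (-245 − 0) = +0.0004490
∂h/∂y = (27.38 − 27.67) / (-170 − 0) = +0.001706
Flow direction (−∇h) has components (-0.0004490 E, -0.001706 N).
Azimuth = atan2(E, N) = atan2(-0.0004490, -0.001706) = 194.7° ≈ 195°.

195°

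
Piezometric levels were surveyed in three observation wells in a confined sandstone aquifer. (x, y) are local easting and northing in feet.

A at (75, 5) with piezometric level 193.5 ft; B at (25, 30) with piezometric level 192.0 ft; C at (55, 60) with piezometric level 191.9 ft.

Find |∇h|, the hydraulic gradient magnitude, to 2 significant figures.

Differences from A: to B (Δx, Δy, Δh) = (-50, 25, -1.5); to C = (-20, 55, -1.6).
Determinant of the coordinate differences = (-50)·55 − (-20)·25 = -2250.
∂h/∂x = [(-1.5)·55 − (-1.6)·25] / -2250 = +0.01889
∂h/∂y = [(-50)·(-1.6) − (-20)·(-1.5)] / -2250 = -0.02222
|∇h| = √(0.01889² + -0.02222²) = 0.02916

0.029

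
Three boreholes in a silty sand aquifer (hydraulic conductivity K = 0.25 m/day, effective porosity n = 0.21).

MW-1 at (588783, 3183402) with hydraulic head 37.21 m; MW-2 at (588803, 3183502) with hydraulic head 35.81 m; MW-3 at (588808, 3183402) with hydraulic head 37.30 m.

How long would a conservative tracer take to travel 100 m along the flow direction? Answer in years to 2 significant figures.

Taking MW-1 as reference: MW-2−MW-1 = (20, 100, -1.40); MW-3−MW-1 = (25, 0, +0.09).
Determinant of the coordinate differences = 20·0 − 25·100 = -2500.
∂h/∂x = [(-1.40)·0 − (+0.09)·100] / -2500 = +0.003600
∂h/∂y = [20·(+0.09) − 25·(-1.40)] / -2500 = -0.01472
|∇h| = √(0.003600² + -0.01472²) = 0.01515
Seepage velocity v = K·i/n = 0.25 × 0.01515 / 0.21 = 0.01804 m/day.
t = 100 / 0.01804 = 5543 days = 15.2 years.

15 years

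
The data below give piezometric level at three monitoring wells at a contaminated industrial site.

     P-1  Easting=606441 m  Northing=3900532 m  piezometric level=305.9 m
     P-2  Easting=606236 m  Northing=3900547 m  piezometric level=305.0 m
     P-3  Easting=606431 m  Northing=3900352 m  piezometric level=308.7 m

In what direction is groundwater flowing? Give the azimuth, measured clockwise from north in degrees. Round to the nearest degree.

348°

Taking P-1 as reference: P-2−P-1 = (-205, 15, -0.9); P-3−P-1 = (-10, -180, +2.8).
Determinant of the coordinate differences = (-205)·(-180) − (-10)·15 = 37050.
∂h/∂x = [(-0.9)·(-180) − (+2.8)·15] / 37050 = +0.003239
∂h/∂y = [(-205)·(+2.8) − (-10)·(-0.9)] / 37050 = -0.01574
Flow direction (−∇h) has components (-0.003239 E, +0.01574 N).
Azimuth = atan2(E, N) = atan2(-0.003239, +0.01574) = 348.4° ≈ 348°.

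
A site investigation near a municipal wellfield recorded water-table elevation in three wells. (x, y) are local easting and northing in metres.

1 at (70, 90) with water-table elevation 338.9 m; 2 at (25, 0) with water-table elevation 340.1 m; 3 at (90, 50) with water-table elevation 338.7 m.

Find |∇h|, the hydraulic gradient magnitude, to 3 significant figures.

0.0188

With h = a·x + b·y + c and 1 as origin, the differences give:
  (-45)·a + (-90)·b = +1.2
  20·a + (-40)·b = -0.2
Eliminate b (×(-40) and ×(-90), subtract): 3600·a = -66.00 → a = ∂h/∂x = -0.01833
Back-substitute: b = ∂h/∂y = -0.004167.
|∇h| = √(-0.01833² + -0.004167²) = 0.0188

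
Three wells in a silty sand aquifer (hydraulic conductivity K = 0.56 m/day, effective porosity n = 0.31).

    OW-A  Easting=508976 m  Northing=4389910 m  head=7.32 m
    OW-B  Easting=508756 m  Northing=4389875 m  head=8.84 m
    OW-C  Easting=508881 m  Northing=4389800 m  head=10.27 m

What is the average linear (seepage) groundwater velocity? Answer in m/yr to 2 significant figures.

16 m/yr

Three-point gradient (reference OW-A): Δ to OW-B = (-220, -35, +1.52), Δ to OW-C = (-95, -110, +2.95).
∂h/∂x = -0.003063, ∂h/∂y = -0.02417 (det = 20875).
|∇h| = √(-0.003063² + -0.02417²) = 0.02436
Seepage velocity v = K·i/n = 0.56 × 0.02436 / 0.31 = 0.04401 m/day = 16.07 m/yr.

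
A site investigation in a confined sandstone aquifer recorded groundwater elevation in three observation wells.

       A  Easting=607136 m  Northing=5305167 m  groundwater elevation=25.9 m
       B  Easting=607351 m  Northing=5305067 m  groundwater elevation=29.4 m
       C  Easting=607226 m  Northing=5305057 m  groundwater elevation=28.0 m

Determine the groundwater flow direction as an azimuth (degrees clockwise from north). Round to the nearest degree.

308°

Taking A as reference: B−A = (215, -100, +3.5); C−A = (90, -110, +2.1).
Solve a·Δx + b·Δy = Δh: det = 215·(-110) − 90·(-100) = -14650.
∂h/∂x = [(+3.5)·(-110) − (+2.1)·(-100)] / -14650 = +0.01195
∂h/∂y = [215·(+2.1) − 90·(+3.5)] / -14650 = -0.009317
Flow direction (−∇h) has components (-0.01195 E, +0.009317 N).
Azimuth = atan2(E, N) = atan2(-0.01195, +0.009317) = 308.0° ≈ 308°.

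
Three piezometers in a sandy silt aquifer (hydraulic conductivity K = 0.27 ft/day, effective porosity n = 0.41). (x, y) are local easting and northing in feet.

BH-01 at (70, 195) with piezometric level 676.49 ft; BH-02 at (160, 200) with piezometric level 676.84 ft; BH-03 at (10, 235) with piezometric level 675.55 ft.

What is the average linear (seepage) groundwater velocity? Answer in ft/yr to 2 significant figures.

4.1 ft/yr

Taking BH-01 as reference: BH-02−BH-01 = (90, 5, +0.35); BH-03−BH-01 = (-60, 40, -0.94).
Solve a·Δx + b·Δy = Δh: det = 90·40 − (-60)·5 = 3900.
∂h/∂x = [(+0.35)·40 − (-0.94)·5] / 3900 = +0.004795
∂h/∂y = [90·(-0.94) − (-60)·(+0.35)] / 3900 = -0.01631
|∇h| = √(0.004795² + -0.01631²) = 0.017
Seepage velocity v = K·i/n = 0.27 × 0.017 / 0.41 = 0.0112 ft/day = 4.091 ft/yr.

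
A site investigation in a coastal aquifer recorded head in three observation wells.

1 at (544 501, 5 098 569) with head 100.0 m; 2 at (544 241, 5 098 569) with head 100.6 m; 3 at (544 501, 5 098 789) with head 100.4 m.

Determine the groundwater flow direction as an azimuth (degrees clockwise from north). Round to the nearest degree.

128°

∂h/∂x = (100.6 − 100.0) / (544241 − 544501) = -0.002308
∂h/∂y = (100.4 − 100.0) / (5098789 − 5098569) = +0.001818
Flow direction (−∇h) has components (+0.002308 E, -0.001818 N).
Azimuth = atan2(E, N) = atan2(+0.002308, -0.001818) = 128.2° ≈ 128°.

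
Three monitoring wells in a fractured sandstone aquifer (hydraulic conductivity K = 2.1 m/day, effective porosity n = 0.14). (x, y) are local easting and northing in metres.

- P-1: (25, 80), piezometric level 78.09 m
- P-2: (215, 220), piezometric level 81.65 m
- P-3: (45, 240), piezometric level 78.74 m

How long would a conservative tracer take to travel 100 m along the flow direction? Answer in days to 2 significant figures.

380 days

Differences from P-1: to P-2 (Δx, Δy, Δh) = (190, 140, +3.56); to P-3 = (20, 160, +0.65).
Determinant of the coordinate differences = 190·160 − 20·140 = 27600.
∂h/∂x = [(+3.56)·160 − (+0.65)·140] / 27600 = +0.01734
∂h/∂y = [190·(+0.65) − 20·(+3.56)] / 27600 = +0.001895
|∇h| = √(0.01734² + 0.001895²) = 0.01744
Seepage velocity v = K·i/n = 2.1 × 0.01744 / 0.14 = 0.2616 m/day.
t = 100 / 0.2616 = 382.3 days.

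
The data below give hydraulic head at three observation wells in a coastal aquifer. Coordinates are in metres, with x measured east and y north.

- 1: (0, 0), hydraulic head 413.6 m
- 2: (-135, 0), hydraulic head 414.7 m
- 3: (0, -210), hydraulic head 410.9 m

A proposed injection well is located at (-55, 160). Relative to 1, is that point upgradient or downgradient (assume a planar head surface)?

upgradient

∂h/∂x = (414.7 − 413.6) / (-135 − 0) = -0.008148
∂h/∂y = (410.9 − 413.6) / (-210 − 0) = +0.01286
Head at (-55, 160) = 413.6 + (-0.008148)·(-55) + (+0.01286)·(160) = 416.11 m.
That is higher than the 413.6 m at 1, so the point is upgradient.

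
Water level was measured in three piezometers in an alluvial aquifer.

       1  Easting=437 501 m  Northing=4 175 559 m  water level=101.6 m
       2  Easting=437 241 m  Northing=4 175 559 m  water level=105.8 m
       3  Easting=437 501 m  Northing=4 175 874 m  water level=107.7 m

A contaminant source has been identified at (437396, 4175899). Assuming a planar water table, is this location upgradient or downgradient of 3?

∂h/∂x = (105.8 − 101.6) / (437241 − 437501) = -0.01615
∂h/∂y = (107.7 − 101.6) / (4175874 − 4175559) = +0.01937
Head at (437396, 4175899) = 101.6 + (-0.01615)·(-105) + (+0.01937)·(340) = 109.88 m.
That is higher than the 107.7 m at 3, so the point is upgradient.

upgradient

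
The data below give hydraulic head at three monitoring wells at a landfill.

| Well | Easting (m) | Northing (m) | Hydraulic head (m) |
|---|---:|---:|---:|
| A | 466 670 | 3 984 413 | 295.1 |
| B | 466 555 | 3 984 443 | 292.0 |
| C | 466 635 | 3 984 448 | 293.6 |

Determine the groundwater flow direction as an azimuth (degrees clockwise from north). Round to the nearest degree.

315°

With h = a·x + b·y + c and A as origin, the differences give:
  (-115)·a + 30·b = -3.1
  (-35)·a + 35·b = -1.5
Eliminate b (×35 and ×30, subtract): -2975·a = -63.50 → a = ∂h/∂x = +0.02134
Back-substitute: b = ∂h/∂y = -0.02151.
Flow direction (−∇h) has components (-0.02134 E, +0.02151 N).
Azimuth = atan2(E, N) = atan2(-0.02134, +0.02151) = 315.2° ≈ 315°.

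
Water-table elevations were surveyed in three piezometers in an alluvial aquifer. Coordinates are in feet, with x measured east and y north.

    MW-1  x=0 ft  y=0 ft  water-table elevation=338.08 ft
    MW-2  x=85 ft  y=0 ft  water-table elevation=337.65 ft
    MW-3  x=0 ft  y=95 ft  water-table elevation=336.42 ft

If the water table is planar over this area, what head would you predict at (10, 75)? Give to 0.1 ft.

336.7 ft

∂h/∂x = (337.65 − 338.08) / (85 − 0) = -0.005059
∂h/∂y = (336.42 − 338.08) / (95 − 0) = -0.01747
h(10, 75) = 338.08 + (-0.005059)·(10) + (-0.01747)·(75) = 338.08 -0.051 -1.311 = 336.719 ft.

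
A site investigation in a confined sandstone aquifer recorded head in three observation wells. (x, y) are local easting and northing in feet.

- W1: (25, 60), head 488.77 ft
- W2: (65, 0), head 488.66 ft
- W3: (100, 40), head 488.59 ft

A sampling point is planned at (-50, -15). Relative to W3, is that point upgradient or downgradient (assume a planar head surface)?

upgradient

With h = a·x + b·y + c and W1 as origin, the differences give:
  40·a + (-60)·b = -0.11
  75·a + (-20)·b = -0.18
Eliminate b (×(-20) and ×(-60), subtract): 3700·a = -8.600 → a = ∂h/∂x = -0.002324
Back-substitute: b = ∂h/∂y = +0.0002838.
Head at (-50, -15) = 488.77 + (-0.002324)·(-75) + (+0.0002838)·(-75) = 488.92 ft.
That is higher than the 488.59 ft at W3, so the point is upgradient.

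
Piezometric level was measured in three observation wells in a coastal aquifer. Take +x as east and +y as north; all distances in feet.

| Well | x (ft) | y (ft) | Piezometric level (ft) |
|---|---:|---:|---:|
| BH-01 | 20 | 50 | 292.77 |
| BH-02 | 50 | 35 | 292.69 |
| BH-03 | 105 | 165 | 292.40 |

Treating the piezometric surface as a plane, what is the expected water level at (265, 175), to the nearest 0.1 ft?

Taking BH-01 as reference: BH-02−BH-01 = (30, -15, -0.08); BH-03−BH-01 = (85, 115, -0.37).
Solve a·Δx + b·Δy = Δh: det = 30·115 − 85·(-15) = 4725.
∂h/∂x = [(-0.08)·115 − (-0.37)·(-15)] / 4725 = -0.003122
∂h/∂y = [30·(-0.37) − 85·(-0.08)] / 4725 = -0.0009101
h(265, 175) = 292.77 + (-0.003122)·(245) + (-0.0009101)·(125) = 292.77 -0.765 -0.114 = 291.891 ft.

291.9 ft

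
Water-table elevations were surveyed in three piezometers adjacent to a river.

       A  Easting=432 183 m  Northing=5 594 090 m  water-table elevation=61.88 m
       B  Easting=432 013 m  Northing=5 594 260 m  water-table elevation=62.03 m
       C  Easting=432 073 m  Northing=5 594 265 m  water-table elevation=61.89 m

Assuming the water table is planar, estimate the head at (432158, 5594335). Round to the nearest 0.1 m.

61.6 m

Taking A as reference: B−A = (-170, 170, +0.15); C−A = (-110, 175, +0.01).
Determinant of the coordinate differences = (-170)·175 − (-110)·170 = -11050.
∂h/∂x = [(+0.15)·175 − (+0.01)·170] / -11050 = -0.002222
∂h/∂y = [(-170)·(+0.01) − (-110)·(+0.15)] / -11050 = -0.001339
h(432158, 5594335) = 61.88 + (-0.002222)·(-25) + (-0.001339)·(245) = 61.88 +0.056 -0.328 = 61.607 m.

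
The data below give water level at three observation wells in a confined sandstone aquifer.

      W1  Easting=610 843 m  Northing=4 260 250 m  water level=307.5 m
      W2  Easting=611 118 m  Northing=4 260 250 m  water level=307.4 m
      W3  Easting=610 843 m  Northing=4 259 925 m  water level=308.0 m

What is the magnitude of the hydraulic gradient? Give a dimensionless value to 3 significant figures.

0.00158

∂h/∂x = (307.4 − 307.5) / (611118 − 610843) = -0.0003636
∂h/∂y = (308.0 − 307.5) / (4259925 − 4260250) = -0.001538
|∇h| = √(-0.0003636² + -0.001538²) = 0.00158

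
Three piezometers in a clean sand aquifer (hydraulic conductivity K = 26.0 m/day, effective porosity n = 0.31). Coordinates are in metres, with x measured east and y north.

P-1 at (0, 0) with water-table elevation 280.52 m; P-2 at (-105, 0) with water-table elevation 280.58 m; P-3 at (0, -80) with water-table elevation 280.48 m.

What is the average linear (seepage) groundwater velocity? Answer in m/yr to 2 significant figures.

∂h/∂x = (280.58 − 280.52) / (-105 − 0) = -0.0005714
∂h/∂y = (280.48 − 280.52) / (-80 − 0) = +0.0005000
|∇h| = √(-0.0005714² + 0.0005000²) = 0.0007593
Seepage velocity v = K·i/n = 26.0 × 0.0007593 / 0.31 = 0.06368 m/day = 23.26 m/yr.

23 m/yr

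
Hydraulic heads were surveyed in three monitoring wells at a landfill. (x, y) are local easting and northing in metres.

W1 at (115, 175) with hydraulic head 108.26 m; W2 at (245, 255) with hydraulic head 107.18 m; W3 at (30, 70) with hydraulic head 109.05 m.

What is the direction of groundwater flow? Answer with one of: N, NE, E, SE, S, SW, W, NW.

Differences from W1: to W2 (Δx, Δy, Δh) = (130, 80, -1.08); to W3 = (-85, -105, +0.79).
Determinant of the coordinate differences = 130·(-105) − (-85)·80 = -6850.
∂h/∂x = [(-1.08)·(-105) − (+0.79)·80] / -6850 = -0.007328
∂h/∂y = [130·(+0.79) − (-85)·(-1.08)] / -6850 = -0.001591
Flow = −∇h = (+0.007328 east, +0.001591 north), which points east.

E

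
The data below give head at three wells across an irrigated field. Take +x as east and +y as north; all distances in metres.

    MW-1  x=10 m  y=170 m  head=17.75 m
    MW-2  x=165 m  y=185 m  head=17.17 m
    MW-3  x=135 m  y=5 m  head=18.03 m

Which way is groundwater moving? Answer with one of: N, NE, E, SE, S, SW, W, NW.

Taking MW-1 as reference: MW-2−MW-1 = (155, 15, -0.58); MW-3−MW-1 = (125, -165, +0.28).
Solve a·Δx + b·Δy = Δh: det = 155·(-165) − 125·15 = -27450.
∂h/∂x = [(-0.58)·(-165) − (+0.28)·15] / -27450 = -0.003333
∂h/∂y = [155·(+0.28) − 125·(-0.58)] / -27450 = -0.004222
Flow = −∇h = (+0.003333 east, +0.004222 north), which points northeast.

NE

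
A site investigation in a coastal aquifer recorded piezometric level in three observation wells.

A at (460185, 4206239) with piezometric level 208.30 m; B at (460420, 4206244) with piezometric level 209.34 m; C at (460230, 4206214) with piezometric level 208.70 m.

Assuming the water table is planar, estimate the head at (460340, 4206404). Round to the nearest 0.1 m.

Three-point gradient (reference A): Δ to B = (235, 5, +1.04), Δ to C = (45, -25, +0.40).
∂h/∂x = +0.004590, ∂h/∂y = -0.007738 (det = -6100).
h(460340, 4206404) = 208.30 + (+0.004590)·(155) + (-0.007738)·(165) = 208.30 +0.711 -1.277 = 207.735 m.

207.7 m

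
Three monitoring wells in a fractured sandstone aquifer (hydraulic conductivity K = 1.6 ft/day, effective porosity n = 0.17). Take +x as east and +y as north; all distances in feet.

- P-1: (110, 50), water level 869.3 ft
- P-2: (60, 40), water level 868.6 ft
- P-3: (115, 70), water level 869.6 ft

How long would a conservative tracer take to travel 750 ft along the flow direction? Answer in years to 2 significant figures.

13 years

Differences from P-1: to P-2 (Δx, Δy, Δh) = (-50, -10, -0.7); to P-3 = (5, 20, +0.3).
Determinant of the coordinate differences = (-50)·20 − 5·(-10) = -950.
∂h/∂x = [(-0.7)·20 − (+0.3)·(-10)] / -950 = +0.01158
∂h/∂y = [(-50)·(+0.3) − 5·(-0.7)] / -950 = +0.01211
|∇h| = √(0.01158² + 0.01211²) = 0.01676
Seepage velocity v = K·i/n = 1.6 × 0.01676 / 0.17 = 0.1577 ft/day.
t = 750 / 0.1577 = 4756 days = 13 years.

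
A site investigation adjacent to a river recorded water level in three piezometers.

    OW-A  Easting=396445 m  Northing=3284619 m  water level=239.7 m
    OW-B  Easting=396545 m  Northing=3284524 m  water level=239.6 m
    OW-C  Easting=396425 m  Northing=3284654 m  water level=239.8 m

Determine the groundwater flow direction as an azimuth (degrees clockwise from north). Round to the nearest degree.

217°

With h = a·x + b·y + c and OW-A as origin, the differences give:
  100·a + (-95)·b = -0.1
  (-20)·a + 35·b = +0.1
Eliminate b (×35 and ×(-95), subtract): 1600·a = 6.00 → a = ∂h/∂x = +0.003750
Back-substitute: b = ∂h/∂y = +0.005000.
Flow direction (−∇h) has components (-0.003750 E, -0.005000 N).
Azimuth = atan2(E, N) = atan2(-0.003750, -0.005000) = 216.9° ≈ 217°.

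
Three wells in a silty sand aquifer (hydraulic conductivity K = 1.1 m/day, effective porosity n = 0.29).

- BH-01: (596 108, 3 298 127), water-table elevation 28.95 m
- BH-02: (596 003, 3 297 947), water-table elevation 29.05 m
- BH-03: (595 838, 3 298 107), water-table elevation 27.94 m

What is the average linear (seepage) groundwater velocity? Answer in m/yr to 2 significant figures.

Three-point gradient (reference BH-01): Δ to BH-02 = (-105, -180, +0.10), Δ to BH-03 = (-270, -20, -1.01).
∂h/∂x = +0.003953, ∂h/∂y = -0.002861 (det = -46500).
|∇h| = √(0.003953² + -0.002861²) = 0.00488
Seepage velocity v = K·i/n = 1.1 × 0.00488 / 0.29 = 0.01851 m/day = 6.761 m/yr.

6.8 m/yr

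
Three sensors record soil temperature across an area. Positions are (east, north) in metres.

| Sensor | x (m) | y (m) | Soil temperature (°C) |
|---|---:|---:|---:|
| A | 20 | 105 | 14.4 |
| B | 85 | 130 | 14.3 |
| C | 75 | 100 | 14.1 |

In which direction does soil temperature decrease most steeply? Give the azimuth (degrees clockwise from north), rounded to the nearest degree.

With T = a·x + b·y + c and A as origin, the differences give:
  65·a + 25·b = -0.1
  55·a + (-5)·b = -0.3
Eliminate b (×(-5) and ×25, subtract): -1700·a = 8.00 → a = ∂T/∂x = -0.004706
Back-substitute: b = ∂T/∂y = +0.008235.
Steepest decrease is along −∇f: components (+0.004706 E, -0.008235 N).
Azimuth = atan2(+0.004706, -0.008235) = 150.3° ≈ 150°.

150°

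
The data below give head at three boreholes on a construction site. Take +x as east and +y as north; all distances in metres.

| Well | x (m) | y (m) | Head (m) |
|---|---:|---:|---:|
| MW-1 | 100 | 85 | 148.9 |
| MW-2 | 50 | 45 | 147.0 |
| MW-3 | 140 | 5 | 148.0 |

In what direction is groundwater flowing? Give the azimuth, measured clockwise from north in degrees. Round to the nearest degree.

224°

With h = a·x + b·y + c and MW-1 as origin, the differences give:
  (-50)·a + (-40)·b = -1.9
  40·a + (-80)·b = -0.9
Eliminate b (×(-80) and ×(-40), subtract): 5600·a = 116.00 → a = ∂h/∂x = +0.02071
Back-substitute: b = ∂h/∂y = +0.02161.
Flow direction (−∇h) has components (-0.02071 E, -0.02161 N).
Azimuth = atan2(E, N) = atan2(-0.02071, -0.02161) = 223.8° ≈ 224°.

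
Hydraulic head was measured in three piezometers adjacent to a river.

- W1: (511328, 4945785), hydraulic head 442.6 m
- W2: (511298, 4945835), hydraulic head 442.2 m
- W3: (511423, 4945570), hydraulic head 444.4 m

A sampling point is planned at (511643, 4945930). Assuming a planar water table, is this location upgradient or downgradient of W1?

With h = a·x + b·y + c and W1 as origin, the differences give:
  (-30)·a + 50·b = -0.4
  95·a + (-215)·b = +1.8
Eliminate b (×(-215) and ×50, subtract): 1700·a = -4.00 → a = ∂h/∂x = -0.002353
Back-substitute: b = ∂h/∂y = -0.009412.
Head at (511643, 4945930) = 442.6 + (-0.002353)·(315) + (-0.009412)·(145) = 440.49 m.
That is lower than the 442.6 m at W1, so the point is downgradient.

downgradient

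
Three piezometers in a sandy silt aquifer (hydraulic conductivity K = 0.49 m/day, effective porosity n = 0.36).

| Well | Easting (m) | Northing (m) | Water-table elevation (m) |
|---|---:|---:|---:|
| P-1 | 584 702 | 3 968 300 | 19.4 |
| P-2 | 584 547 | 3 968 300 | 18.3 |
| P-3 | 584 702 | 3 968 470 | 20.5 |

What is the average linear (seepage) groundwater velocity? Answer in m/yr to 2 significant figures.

∂h/∂x = (18.3 − 19.4) / (584547 − 584702) = +0.007097
∂h/∂y = (20.5 − 19.4) / (3968470 − 3968300) = +0.006471
|∇h| = √(0.007097² + 0.006471²) = 0.009604
Seepage velocity v = K·i/n = 0.49 × 0.009604 / 0.36 = 0.01307 m/day = 4.774 m/yr.

4.8 m/yr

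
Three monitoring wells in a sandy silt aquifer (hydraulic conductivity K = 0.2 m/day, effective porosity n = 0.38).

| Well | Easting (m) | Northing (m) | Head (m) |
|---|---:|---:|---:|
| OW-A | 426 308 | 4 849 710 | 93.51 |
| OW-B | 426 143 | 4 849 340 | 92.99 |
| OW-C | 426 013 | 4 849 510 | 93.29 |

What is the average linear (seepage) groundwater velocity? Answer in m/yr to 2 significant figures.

0.30 m/yr

Taking OW-A as reference: OW-B−OW-A = (-165, -370, -0.52); OW-C−OW-A = (-295, -200, -0.22).
Solve a·Δx + b·Δy = Δh: det = (-165)·(-200) − (-295)·(-370) = -76150.
∂h/∂x = [(-0.52)·(-200) − (-0.22)·(-370)] / -76150 = -0.0002968
∂h/∂y = [(-165)·(-0.22) − (-295)·(-0.52)] / -76150 = +0.001538
|∇h| = √(-0.0002968² + 0.001538²) = 0.001566
Seepage velocity v = K·i/n = 0.2 × 0.001566 / 0.38 = 0.0008242 m/day = 0.301 m/yr.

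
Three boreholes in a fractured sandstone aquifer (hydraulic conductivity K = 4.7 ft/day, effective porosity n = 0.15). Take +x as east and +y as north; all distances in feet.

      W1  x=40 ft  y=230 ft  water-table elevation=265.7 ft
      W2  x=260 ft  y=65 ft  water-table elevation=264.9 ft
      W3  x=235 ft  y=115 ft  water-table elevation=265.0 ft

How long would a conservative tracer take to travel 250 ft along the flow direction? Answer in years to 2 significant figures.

Taking W1 as reference: W2−W1 = (220, -165, -0.8); W3−W1 = (195, -115, -0.7).
Determinant of the coordinate differences = 220·(-115) − 195·(-165) = 6875.
∂h/∂x = [(-0.8)·(-115) − (-0.7)·(-165)] / 6875 = -0.003418
∂h/∂y = [220·(-0.7) − 195·(-0.8)] / 6875 = +0.0002909
|∇h| = √(-0.003418² + 0.0002909²) = 0.00343
Seepage velocity v = K·i/n = 4.7 × 0.00343 / 0.15 = 0.1075 ft/day.
t = 250 / 0.1075 = 2326 days = 6.37 years.

6.4 years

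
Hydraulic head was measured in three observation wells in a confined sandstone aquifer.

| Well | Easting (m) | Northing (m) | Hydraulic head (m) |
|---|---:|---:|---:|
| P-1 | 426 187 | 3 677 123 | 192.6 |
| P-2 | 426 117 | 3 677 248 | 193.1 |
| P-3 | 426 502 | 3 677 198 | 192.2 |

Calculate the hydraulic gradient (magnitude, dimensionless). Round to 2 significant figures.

0.0035

With h = a·x + b·y + c and P-1 as origin, the differences give:
  (-70)·a + 125·b = +0.5
  315·a + 75·b = -0.4
Eliminate b (×75 and ×125, subtract): -44625·a = 87.50 → a = ∂h/∂x = -0.001961
Back-substitute: b = ∂h/∂y = +0.002902.
|∇h| = √(-0.001961² + 0.002902²) = 0.003502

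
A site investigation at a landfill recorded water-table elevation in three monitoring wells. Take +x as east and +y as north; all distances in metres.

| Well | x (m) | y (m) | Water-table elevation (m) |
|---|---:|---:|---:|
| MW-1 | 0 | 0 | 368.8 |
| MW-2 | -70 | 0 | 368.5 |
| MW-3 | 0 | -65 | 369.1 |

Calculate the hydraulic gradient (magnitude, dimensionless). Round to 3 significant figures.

∂h/∂x = (368.5 − 368.8) / (-70 − 0) = +0.004286
∂h/∂y = (369.1 − 368.8) / (-65 − 0) = -0.004615
|∇h| = √(0.004286² + -0.004615²) = 0.006298

0.00630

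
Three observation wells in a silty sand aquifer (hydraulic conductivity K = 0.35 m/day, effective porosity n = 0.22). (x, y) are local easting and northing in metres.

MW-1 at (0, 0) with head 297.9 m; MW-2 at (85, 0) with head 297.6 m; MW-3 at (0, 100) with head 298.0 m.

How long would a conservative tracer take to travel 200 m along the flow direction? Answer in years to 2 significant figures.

94 years

∂h/∂x = (297.6 − 297.9) / (85 − 0) = -0.003529
∂h/∂y = (298.0 − 297.9) / (100 − 0) = +0.001000
|∇h| = √(-0.003529² + 0.001000²) = 0.003668
Seepage velocity v = K·i/n = 0.35 × 0.003668 / 0.22 = 0.005835 m/day.
t = 200 / 0.005835 = 3.428e+04 days = 93.9 years.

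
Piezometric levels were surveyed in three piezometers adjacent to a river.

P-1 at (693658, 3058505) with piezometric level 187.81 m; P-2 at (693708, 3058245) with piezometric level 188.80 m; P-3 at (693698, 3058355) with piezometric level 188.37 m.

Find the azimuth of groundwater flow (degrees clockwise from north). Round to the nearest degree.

Differences from P-1: to P-2 (Δx, Δy, Δh) = (50, -260, +0.99); to P-3 = (40, -150, +0.56).
Determinant of the coordinate differences = 50·(-150) − 40·(-260) = 2900.
∂h/∂x = [(+0.99)·(-150) − (+0.56)·(-260)] / 2900 = -0.001000
∂h/∂y = [50·(+0.56) − 40·(+0.99)] / 2900 = -0.004000
Flow direction (−∇h) has components (+0.001000 E, +0.004000 N).
Azimuth = atan2(E, N) = atan2(+0.001000, +0.004000) = 14.0° ≈ 014°.

014°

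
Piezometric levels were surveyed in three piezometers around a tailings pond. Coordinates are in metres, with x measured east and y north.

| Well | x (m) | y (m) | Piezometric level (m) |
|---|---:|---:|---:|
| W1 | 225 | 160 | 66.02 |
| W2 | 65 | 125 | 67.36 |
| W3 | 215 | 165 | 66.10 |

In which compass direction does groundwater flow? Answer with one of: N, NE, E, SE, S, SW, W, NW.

Differences from W1: to W2 (Δx, Δy, Δh) = (-160, -35, +1.34); to W3 = (-10, 5, +0.08).
Determinant of the coordinate differences = (-160)·5 − (-10)·(-35) = -1150.
∂h/∂x = [(+1.34)·5 − (+0.08)·(-35)] / -1150 = -0.008261
∂h/∂y = [(-160)·(+0.08) − (-10)·(+1.34)] / -1150 = -0.0005217
Flow = −∇h = (+0.008261 east, +0.0005217 north), which points east.

E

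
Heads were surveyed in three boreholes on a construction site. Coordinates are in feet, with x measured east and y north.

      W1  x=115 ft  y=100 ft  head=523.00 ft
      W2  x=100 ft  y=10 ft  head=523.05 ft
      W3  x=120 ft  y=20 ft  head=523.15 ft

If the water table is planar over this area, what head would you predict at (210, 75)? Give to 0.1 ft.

523.6 ft

With h = a·x + b·y + c and W1 as origin, the differences give:
  (-15)·a + (-90)·b = +0.05
  5·a + (-80)·b = +0.15
Eliminate b (×(-80) and ×(-90), subtract): 1650·a = 9.500 → a = ∂h/∂x = +0.005758
Back-substitute: b = ∂h/∂y = -0.001515.
h(210, 75) = 523.00 + (+0.005758)·(95) + (-0.001515)·(-25) = 523.00 +0.547 +0.038 = 523.585 ft.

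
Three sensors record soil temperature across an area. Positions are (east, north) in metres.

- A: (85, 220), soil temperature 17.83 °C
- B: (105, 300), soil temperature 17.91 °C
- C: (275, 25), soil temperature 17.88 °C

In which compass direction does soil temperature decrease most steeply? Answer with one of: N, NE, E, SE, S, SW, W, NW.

Differences from A: to B (Δx, Δy, Δh) = (20, 80, +0.08); to C = (190, -195, +0.05).
Solve a·Δx + b·Δy = ΔT: det = 20·(-195) − 190·80 = -19100.
∂T/∂x = [(+0.08)·(-195) − (+0.05)·80] / -19100 = +0.001026
∂T/∂y = [20·(+0.05) − 190·(+0.08)] / -19100 = +0.0007435
Steepest decrease is along −∇f = (-0.001026 E, -0.0007435 N) → southwest.

SW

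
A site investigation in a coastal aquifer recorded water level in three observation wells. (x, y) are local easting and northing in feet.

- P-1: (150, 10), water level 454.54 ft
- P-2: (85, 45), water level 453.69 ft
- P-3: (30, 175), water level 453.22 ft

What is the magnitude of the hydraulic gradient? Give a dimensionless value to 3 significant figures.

0.0146

With h = a·x + b·y + c and P-1 as origin, the differences give:
  (-65)·a + 35·b = -0.85
  (-120)·a + 165·b = -1.32
Eliminate b (×165 and ×35, subtract): -6525·a = -94.050 → a = ∂h/∂x = +0.01441
Back-substitute: b = ∂h/∂y = +0.002483.
|∇h| = √(0.01441² + 0.002483²) = 0.01462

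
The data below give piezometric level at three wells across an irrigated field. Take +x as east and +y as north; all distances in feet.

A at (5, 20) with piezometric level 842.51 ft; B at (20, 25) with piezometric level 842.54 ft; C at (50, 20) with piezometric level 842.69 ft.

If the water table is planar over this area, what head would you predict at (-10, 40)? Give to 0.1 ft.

842.3 ft

Taking A as reference: B−A = (15, 5, +0.03); C−A = (45, 0, +0.18).
Solve a·Δx + b·Δy = Δh: det = 15·0 − 45·5 = -225.
∂h/∂x = [(+0.03)·0 − (+0.18)·5] / -225 = +0.004000
∂h/∂y = [15·(+0.18) − 45·(+0.03)] / -225 = -0.006000
h(-10, 40) = 842.51 + (+0.004000)·(-15) + (-0.006000)·(20) = 842.51 -0.060 -0.120 = 842.330 ft.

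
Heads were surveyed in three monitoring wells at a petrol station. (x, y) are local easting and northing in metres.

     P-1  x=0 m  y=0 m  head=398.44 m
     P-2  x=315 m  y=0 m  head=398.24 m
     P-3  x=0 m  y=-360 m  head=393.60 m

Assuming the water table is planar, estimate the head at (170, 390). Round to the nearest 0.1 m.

403.6 m

∂h/∂x = (398.24 − 398.44) / (315 − 0) = -0.0006349
∂h/∂y = (393.60 − 398.44) / (-360 − 0) = +0.01344
h(170, 390) = 398.44 + (-0.0006349)·(170) + (+0.01344)·(390) = 398.44 -0.108 +5.243 = 403.575 m.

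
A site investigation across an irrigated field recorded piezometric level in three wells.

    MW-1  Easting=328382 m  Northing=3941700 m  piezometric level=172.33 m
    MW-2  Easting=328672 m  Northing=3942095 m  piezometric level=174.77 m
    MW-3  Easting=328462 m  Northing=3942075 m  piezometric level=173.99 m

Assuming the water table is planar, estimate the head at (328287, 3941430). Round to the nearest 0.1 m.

171.0 m

Differences from MW-1: to MW-2 (Δx, Δy, Δh) = (290, 395, +2.44); to MW-3 = (80, 375, +1.66).
Determinant of the coordinate differences = 290·375 − 80·395 = 77150.
∂h/∂x = [(+2.44)·375 − (+1.66)·395] / 77150 = +0.003361
∂h/∂y = [290·(+1.66) − 80·(+2.44)] / 77150 = +0.003710
h(328287, 3941430) = 172.33 + (+0.003361)·(-95) + (+0.003710)·(-270) = 172.33 -0.319 -1.002 = 171.009 m.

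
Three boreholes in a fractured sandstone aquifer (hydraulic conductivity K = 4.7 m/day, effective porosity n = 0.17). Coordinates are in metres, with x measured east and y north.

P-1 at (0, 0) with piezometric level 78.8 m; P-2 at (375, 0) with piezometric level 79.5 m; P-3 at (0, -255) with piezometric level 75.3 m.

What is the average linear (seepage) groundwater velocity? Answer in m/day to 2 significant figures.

0.38 m/day

∂h/∂x = (79.5 − 78.8) / (375 − 0) = +0.001867
∂h/∂y = (75.3 − 78.8) / (-255 − 0) = +0.01373
|∇h| = √(0.001867² + 0.01373²) = 0.01386
Seepage velocity v = K·i/n = 4.7 × 0.01386 / 0.17 = 0.3832 m/day.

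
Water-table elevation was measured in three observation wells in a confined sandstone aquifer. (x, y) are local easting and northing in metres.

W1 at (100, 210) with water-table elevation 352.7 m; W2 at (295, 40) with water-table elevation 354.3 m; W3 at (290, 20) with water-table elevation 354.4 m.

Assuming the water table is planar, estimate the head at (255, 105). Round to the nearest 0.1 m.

Taking W1 as reference: W2−W1 = (195, -170, +1.6); W3−W1 = (190, -190, +1.7).
Determinant of the coordinate differences = 195·(-190) − 190·(-170) = -4750.
∂h/∂x = [(+1.6)·(-190) − (+1.7)·(-170)] / -4750 = +0.003158
∂h/∂y = [195·(+1.7) − 190·(+1.6)] / -4750 = -0.005789
h(255, 105) = 352.7 + (+0.003158)·(155) + (-0.005789)·(-105) = 352.7 +0.489 +0.608 = 353.797 m.

353.8 m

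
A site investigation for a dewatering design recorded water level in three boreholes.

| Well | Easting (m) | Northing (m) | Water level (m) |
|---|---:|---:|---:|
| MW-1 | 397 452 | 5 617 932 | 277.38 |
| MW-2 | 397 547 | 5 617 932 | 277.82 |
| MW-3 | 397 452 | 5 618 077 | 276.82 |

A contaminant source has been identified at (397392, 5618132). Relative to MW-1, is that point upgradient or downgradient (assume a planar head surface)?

downgradient

∂h/∂x = (277.82 − 277.38) / (397547 − 397452) = +0.004632
∂h/∂y = (276.82 − 277.38) / (5618077 − 5617932) = -0.003862
Head at (397392, 5618132) = 277.38 + (+0.004632)·(-60) + (-0.003862)·(200) = 276.33 m.
That is lower than the 277.38 m at MW-1, so the point is downgradient.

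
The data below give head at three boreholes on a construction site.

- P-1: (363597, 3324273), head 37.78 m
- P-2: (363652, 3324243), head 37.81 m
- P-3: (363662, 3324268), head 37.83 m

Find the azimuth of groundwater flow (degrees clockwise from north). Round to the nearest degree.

With h = a·x + b·y + c and P-1 as origin, the differences give:
  55·a + (-30)·b = +0.03
  65·a + (-5)·b = +0.05
Eliminate b (×(-5) and ×(-30), subtract): 1675·a = 1.350 → a = ∂h/∂x = +0.0008060
Back-substitute: b = ∂h/∂y = +0.0004776.
Flow direction (−∇h) has components (-0.0008060 E, -0.0004776 N).
Azimuth = atan2(E, N) = atan2(-0.0008060, -0.0004776) = 239.3° ≈ 239°.

239°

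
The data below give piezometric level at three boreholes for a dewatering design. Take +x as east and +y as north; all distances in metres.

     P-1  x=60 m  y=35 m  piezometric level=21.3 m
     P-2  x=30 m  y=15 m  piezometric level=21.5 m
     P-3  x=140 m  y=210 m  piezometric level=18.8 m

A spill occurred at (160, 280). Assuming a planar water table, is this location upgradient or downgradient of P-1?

downgradient

With h = a·x + b·y + c and P-1 as origin, the differences give:
  (-30)·a + (-20)·b = +0.2
  80·a + 175·b = -2.5
Eliminate b (×175 and ×(-20), subtract): -3650·a = -15.00 → a = ∂h/∂x = +0.004110
Back-substitute: b = ∂h/∂y = -0.01616.
Head at (160, 280) = 21.3 + (+0.004110)·(100) + (-0.01616)·(245) = 17.75 m.
That is lower than the 21.3 m at P-1, so the point is downgradient.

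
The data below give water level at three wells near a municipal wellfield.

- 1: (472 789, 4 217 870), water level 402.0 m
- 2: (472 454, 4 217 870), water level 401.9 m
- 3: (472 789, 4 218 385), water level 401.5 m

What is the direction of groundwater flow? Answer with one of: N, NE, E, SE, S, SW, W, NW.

∂h/∂x = (401.9 − 402.0) / (472454 − 472789) = +0.0002985
∂h/∂y = (401.5 − 402.0) / (4218385 − 4217870) = -0.0009709
Flow = −∇h = (-0.0002985 east, +0.0009709 north), which points north.

N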